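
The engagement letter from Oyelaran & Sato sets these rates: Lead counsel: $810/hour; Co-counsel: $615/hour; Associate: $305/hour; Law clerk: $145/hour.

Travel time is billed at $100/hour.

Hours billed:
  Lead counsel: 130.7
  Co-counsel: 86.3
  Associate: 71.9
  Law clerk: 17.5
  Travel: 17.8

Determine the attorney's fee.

$185,188.50

Lead counsel: 130.7 × $810 = $105,867.00
Co-counsel: 86.3 × $615 = $53,074.50
Associate: 71.9 × $305 = $21,929.50
Law clerk: 17.5 × $145 = $2,537.50
Subtotal: $105,867.00 + $53,074.50 + $21,929.50 + $2,537.50 = $183,408.50
Travel: 17.8 × $100 = $1,780.00
Total: $183,408.50 + $1,780.00 = $185,188.50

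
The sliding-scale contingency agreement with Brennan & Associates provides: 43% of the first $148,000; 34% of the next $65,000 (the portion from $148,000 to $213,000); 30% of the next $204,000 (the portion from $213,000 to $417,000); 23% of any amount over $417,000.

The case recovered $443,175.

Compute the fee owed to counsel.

$152,960.25

First $148,000 at 43% = $63,640.00
Next $65,000 at 34% = $22,100.00
Next $204,000 at 30% = $61,200.00
Remaining $26,175 at 23% = $6,020.25
Fee: $63,640.00 + $22,100.00 + $61,200.00 + $6,020.25 = $152,960.25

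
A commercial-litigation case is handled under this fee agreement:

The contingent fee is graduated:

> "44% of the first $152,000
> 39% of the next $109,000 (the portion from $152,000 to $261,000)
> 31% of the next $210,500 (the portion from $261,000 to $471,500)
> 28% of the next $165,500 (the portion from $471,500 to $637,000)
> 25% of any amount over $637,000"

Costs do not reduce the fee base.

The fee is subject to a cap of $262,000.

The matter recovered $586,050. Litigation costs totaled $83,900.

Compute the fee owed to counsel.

Fee base is the gross recovery, $586,050; costs are reimbursed separately.
First $152,000 at 44% = $66,880.00
Next $109,000 at 39% = $42,510.00
Next $210,500 at 31% = $65,255.00
Remaining $114,550 at 28% = $32,074.00
Fee: $66,880.00 + $42,510.00 + $65,255.00 + $32,074.00 = $206,719.00
$206,719.00 is under the $262,000 cap.

$206,719.00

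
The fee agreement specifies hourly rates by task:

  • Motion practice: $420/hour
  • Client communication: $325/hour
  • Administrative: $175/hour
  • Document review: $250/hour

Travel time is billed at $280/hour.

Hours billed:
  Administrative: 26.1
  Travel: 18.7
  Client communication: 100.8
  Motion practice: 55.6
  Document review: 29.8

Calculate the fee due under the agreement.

Motion practice: 55.6 × $420 = $23,352.00
Client communication: 100.8 × $325 = $32,760.00
Administrative: 26.1 × $175 = $4,567.50
Document review: 29.8 × $250 = $7,450.00
Subtotal: $23,352.00 + $32,760.00 + $4,567.50 + $7,450.00 = $68,129.50
Travel: 18.7 × $280 = $5,236.00
Total: $68,129.50 + $5,236.00 = $73,365.50

$73,365.50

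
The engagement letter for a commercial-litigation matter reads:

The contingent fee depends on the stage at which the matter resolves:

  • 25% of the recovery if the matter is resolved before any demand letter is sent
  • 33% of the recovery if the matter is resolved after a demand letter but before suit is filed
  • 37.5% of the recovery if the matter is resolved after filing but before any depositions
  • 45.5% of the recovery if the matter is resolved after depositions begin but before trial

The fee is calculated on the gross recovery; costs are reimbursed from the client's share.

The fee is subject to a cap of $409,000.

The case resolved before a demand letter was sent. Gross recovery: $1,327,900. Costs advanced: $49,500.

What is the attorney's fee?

Fee base is the gross recovery, $1,327,900; costs are reimbursed separately.
The matter resolved before a demand letter was sent, so the 25% rate applies.
$1,327,900 × 25% = $331,975.00
$331,975.00 is under the $409,000 cap.

$331,975.00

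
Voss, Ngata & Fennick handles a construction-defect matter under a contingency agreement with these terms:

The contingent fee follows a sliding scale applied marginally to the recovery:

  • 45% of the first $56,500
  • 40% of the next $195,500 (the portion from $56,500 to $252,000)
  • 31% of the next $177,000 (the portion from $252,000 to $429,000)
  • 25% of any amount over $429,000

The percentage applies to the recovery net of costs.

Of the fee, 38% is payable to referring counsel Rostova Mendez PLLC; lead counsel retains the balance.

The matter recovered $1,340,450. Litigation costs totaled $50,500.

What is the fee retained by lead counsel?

Fee base (net of costs): $1,340,450 − $50,500 = $1,289,950
First $56,500 at 45% = $25,425.00
Next $195,500 at 40% = $78,200.00
Next $177,000 at 31% = $54,870.00
Remaining $860,950 at 25% = $215,237.50
Fee: $25,425.00 + $78,200.00 + $54,870.00 + $215,237.50 = $373,732.50
Referral share: 38% of $373,732.50 = $142,018.35; lead counsel retains $373,732.50 − $142,018.35 = $231,714.15.

$231,714.15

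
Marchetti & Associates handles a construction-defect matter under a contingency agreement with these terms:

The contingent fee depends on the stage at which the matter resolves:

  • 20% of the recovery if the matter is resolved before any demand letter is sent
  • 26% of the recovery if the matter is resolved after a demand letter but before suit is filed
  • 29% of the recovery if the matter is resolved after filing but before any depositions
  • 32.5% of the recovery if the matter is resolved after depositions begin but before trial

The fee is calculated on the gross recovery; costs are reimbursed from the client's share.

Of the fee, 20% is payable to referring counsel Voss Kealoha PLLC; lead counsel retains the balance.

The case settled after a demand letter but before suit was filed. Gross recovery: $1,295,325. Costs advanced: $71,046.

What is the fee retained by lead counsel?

Fee base is the gross recovery, $1,295,325; costs are reimbursed separately.
The matter settled after a demand letter but before suit was filed, so the 26% rate applies.
$1,295,325 × 26% = $336,784.50
Referral share: 20% of $336,784.50 = $67,356.90; lead counsel retains $336,784.50 − $67,356.90 = $269,427.60.

$269,427.60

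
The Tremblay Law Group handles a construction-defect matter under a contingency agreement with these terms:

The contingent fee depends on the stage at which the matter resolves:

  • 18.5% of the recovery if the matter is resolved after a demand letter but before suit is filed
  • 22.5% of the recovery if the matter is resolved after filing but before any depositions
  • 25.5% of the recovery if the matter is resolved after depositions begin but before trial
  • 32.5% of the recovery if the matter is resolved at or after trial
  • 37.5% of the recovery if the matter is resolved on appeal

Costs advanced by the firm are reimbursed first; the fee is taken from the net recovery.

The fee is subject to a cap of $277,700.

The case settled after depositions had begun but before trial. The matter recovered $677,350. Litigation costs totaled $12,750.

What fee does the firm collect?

Fee base (net of costs): $677,350 − $12,750 = $664,600
The matter settled after depositions had begun but before trial, so the 25.5% rate applies.
$664,600 × 25.5% = $169,473.00
$169,473.00 is under the $277,700 cap.

$169,473.00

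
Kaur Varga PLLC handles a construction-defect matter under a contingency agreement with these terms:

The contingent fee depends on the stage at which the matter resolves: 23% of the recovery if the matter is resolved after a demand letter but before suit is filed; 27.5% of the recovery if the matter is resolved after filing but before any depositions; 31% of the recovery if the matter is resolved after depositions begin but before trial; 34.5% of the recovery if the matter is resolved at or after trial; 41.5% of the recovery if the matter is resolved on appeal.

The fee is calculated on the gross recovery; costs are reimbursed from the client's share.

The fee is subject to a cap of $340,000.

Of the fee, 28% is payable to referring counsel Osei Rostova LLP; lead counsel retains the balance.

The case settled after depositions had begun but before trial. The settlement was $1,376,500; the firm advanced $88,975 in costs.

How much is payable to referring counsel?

$95,200.00

Fee base is the gross recovery, $1,376,500; costs are reimbursed separately.
The matter settled after depositions had begun but before trial, so the 31% rate applies.
$1,376,500 × 31% = $426,715.00
$426,715.00 exceeds the $340,000 cap, so the fee is capped at $340,000.00.
Referral share: 28% of $340,000.00 = $95,200.00; lead counsel retains $340,000.00 − $95,200.00 = $244,800.00.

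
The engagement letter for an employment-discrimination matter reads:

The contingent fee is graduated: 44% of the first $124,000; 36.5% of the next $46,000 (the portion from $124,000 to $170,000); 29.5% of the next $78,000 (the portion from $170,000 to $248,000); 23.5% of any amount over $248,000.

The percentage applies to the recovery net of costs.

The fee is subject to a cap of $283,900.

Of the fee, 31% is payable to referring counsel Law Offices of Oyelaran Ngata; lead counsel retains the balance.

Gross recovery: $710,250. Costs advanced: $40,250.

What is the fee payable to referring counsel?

$59,994.30

Fee base (net of costs): $710,250 − $40,250 = $670,000
First $124,000 at 44% = $54,560.00
Next $46,000 at 36.5% = $16,790.00
Next $78,000 at 29.5% = $23,010.00
Remaining $422,000 at 23.5% = $99,170.00
Fee: $54,560.00 + $16,790.00 + $23,010.00 + $99,170.00 = $193,530.00
$193,530.00 is under the $283,900 cap.
Referral share: 31% of $193,530.00 = $59,994.30; lead counsel retains $193,530.00 − $59,994.30 = $133,535.70.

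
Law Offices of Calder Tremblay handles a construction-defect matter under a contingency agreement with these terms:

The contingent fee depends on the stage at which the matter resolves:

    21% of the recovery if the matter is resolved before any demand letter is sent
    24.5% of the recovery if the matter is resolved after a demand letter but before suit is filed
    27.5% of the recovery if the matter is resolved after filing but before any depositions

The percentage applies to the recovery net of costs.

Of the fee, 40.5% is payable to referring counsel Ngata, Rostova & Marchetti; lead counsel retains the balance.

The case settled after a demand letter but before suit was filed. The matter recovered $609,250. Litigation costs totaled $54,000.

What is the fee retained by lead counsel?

$80,941.57

Fee base (net of costs): $609,250 − $54,000 = $555,250
The matter settled after a demand letter but before suit was filed, so the 24.5% rate applies.
$555,250 × 24.5% = $136,036.25
Referral share: 40.5% of $136,036.25 = $55,094.68; lead counsel retains $136,036.25 − $55,094.68 = $80,941.57.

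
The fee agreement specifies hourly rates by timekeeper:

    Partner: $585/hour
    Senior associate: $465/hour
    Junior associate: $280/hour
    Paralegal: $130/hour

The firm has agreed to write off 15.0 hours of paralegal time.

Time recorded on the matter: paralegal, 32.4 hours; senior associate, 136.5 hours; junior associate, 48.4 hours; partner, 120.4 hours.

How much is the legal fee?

$149,720.50

Partner: 120.4 × $585 = $70,434.00
Senior associate: 136.5 × $465 = $63,472.50
Junior associate: 48.4 × $280 = $13,552.00
Paralegal: 32.4 × $130 = $4,212.00
Subtotal: $151,670.50
Write-off: 15.0 × $130 = $1,950.00
Total: $151,670.50 − $1,950.00 = $149,720.50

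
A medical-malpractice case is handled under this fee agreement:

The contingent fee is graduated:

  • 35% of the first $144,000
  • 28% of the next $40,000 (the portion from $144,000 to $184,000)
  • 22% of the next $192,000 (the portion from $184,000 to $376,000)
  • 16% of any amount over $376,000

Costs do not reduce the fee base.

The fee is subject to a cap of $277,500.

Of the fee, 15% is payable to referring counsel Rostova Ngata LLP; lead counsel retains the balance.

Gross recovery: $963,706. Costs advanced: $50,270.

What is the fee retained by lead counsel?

$168,192.02

Fee base is the gross recovery, $963,706; costs are reimbursed separately.
First $144,000 at 35% = $50,400.00
Next $40,000 at 28% = $11,200.00
Next $192,000 at 22% = $42,240.00
Remaining $587,706 at 16% = $94,032.96
Fee: $50,400.00 + $11,200.00 + $42,240.00 + $94,032.96 = $197,872.96
$197,872.96 is under the $277,500 cap.
Referral share: 15% of $197,872.96 = $29,680.94; lead counsel retains $197,872.96 − $29,680.94 = $168,192.02.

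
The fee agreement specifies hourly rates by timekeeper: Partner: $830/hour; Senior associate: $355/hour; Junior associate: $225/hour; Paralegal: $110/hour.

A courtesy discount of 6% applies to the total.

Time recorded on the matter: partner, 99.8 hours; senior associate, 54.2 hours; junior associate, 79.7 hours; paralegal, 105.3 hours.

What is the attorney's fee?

$123,695.07

Partner: 99.8 × $830 = $82,834.00
Senior associate: 54.2 × $355 = $19,241.00
Junior associate: 79.7 × $225 = $17,932.50
Paralegal: 105.3 × $110 = $11,583.00
Subtotal: $131,590.50
Less 6% discount: −$7,895.43
Total: $131,590.50 − $7,895.43 = $123,695.07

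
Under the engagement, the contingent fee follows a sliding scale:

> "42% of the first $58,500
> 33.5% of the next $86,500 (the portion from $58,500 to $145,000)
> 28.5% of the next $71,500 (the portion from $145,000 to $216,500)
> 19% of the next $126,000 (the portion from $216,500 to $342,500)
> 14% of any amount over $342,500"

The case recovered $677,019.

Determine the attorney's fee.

First $58,500 at 42% = $24,570.00
Next $86,500 at 33.5% = $28,977.50
Next $71,500 at 28.5% = $20,377.50
Next $126,000 at 19% = $23,940.00
Remaining $334,519 at 14% = $46,832.66
Fee: $24,570.00 + $28,977.50 + $20,377.50 + $23,940.00 + $46,832.66 = $144,697.66

$144,697.66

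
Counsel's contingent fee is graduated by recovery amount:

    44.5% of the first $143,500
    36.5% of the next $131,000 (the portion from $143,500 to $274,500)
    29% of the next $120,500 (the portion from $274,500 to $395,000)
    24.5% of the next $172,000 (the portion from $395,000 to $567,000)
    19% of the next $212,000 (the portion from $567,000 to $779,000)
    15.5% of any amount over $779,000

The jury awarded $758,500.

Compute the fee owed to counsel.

$225,142.50

First $143,500 at 44.5% = $63,857.50
Next $131,000 at 36.5% = $47,815.00
Next $120,500 at 29% = $34,945.00
Next $172,000 at 24.5% = $42,140.00
Remaining $191,500 at 19% = $36,385.00
Fee: $63,857.50 + $47,815.00 + $34,945.00 + $42,140.00 + $36,385.00 = $225,142.50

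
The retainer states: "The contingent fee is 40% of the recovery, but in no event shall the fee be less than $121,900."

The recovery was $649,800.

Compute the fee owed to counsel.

40% of $649,800 = $259,920.00
That exceeds the $121,900 minimum.

$259,920.00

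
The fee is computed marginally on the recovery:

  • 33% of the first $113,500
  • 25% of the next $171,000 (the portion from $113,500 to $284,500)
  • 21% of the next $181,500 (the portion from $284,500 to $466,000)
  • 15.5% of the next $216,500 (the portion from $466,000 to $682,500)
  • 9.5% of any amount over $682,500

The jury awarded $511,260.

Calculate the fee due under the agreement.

First $113,500 at 33% = $37,455.00
Next $171,000 at 25% = $42,750.00
Next $181,500 at 21% = $38,115.00
Remaining $45,260 at 15.5% = $7,015.30
Fee: $37,455.00 + $42,750.00 + $38,115.00 + $7,015.30 = $125,335.30

$125,335.30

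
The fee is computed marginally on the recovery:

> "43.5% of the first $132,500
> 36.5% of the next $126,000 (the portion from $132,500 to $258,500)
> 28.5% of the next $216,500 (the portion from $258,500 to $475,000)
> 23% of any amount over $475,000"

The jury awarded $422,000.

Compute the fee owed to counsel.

First $132,500 at 43.5% = $57,637.50
Next $126,000 at 36.5% = $45,990.00
Remaining $163,500 at 28.5% = $46,597.50
Fee: $57,637.50 + $45,990.00 + $46,597.50 = $150,225.00

$150,225.00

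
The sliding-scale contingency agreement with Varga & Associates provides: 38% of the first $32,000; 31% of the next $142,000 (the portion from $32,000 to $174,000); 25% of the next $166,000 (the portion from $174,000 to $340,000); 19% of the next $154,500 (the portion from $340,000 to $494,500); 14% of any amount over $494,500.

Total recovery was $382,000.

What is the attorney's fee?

First $32,000 at 38% = $12,160.00
Next $142,000 at 31% = $44,020.00
Next $166,000 at 25% = $41,500.00
Remaining $42,000 at 19% = $7,980.00
Fee: $12,160.00 + $44,020.00 + $41,500.00 + $7,980.00 = $105,660.00

$105,660.00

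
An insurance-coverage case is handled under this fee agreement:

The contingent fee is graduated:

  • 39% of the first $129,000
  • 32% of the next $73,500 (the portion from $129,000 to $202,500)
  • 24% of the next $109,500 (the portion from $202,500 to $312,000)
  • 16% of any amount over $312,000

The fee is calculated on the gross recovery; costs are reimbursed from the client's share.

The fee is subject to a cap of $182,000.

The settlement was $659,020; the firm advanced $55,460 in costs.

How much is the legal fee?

Fee base is the gross recovery, $659,020; costs are reimbursed separately.
First $129,000 at 39% = $50,310.00
Next $73,500 at 32% = $23,520.00
Next $109,500 at 24% = $26,280.00
Remaining $347,020 at 16% = $55,523.20
Fee: $50,310.00 + $23,520.00 + $26,280.00 + $55,523.20 = $155,633.20
$155,633.20 is under the $182,000 cap.

$155,633.20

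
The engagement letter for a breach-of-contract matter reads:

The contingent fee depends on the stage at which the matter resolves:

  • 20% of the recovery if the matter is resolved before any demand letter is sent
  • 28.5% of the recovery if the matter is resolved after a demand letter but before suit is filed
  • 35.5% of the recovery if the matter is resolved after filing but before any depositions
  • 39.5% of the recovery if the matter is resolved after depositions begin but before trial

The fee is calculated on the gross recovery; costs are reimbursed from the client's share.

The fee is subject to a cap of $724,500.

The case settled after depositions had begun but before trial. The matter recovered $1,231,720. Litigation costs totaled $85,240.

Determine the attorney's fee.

$486,529.40

Fee base is the gross recovery, $1,231,720; costs are reimbursed separately.
The matter settled after depositions had begun but before trial, so the 39.5% rate applies.
$1,231,720 × 39.5% = $486,529.40
$486,529.40 is under the $724,500 cap.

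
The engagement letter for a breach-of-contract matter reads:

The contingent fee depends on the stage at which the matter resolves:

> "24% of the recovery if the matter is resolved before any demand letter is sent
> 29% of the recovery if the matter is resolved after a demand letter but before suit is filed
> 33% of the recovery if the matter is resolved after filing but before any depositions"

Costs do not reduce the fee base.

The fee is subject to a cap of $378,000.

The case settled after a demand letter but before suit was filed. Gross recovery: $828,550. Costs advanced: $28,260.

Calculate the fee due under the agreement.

Fee base is the gross recovery, $828,550; costs are reimbursed separately.
The matter settled after a demand letter but before suit was filed, so the 29% rate applies.
$828,550 × 29% = $240,279.50
$240,279.50 is under the $378,000 cap.

$240,279.50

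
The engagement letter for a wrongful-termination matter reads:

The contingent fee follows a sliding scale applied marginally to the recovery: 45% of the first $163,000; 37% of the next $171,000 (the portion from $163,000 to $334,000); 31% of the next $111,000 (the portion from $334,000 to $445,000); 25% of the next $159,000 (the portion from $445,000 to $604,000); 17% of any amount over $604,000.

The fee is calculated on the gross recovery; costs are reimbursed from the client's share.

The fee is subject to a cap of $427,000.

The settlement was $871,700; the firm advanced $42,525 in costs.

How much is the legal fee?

$256,289.00

Fee base is the gross recovery, $871,700; costs are reimbursed separately.
First $163,000 at 45% = $73,350.00
Next $171,000 at 37% = $63,270.00
Next $111,000 at 31% = $34,410.00
Next $159,000 at 25% = $39,750.00
Remaining $267,700 at 17% = $45,509.00
Fee: $73,350.00 + $63,270.00 + $34,410.00 + $39,750.00 + $45,509.00 = $256,289.00
$256,289.00 is under the $427,000 cap.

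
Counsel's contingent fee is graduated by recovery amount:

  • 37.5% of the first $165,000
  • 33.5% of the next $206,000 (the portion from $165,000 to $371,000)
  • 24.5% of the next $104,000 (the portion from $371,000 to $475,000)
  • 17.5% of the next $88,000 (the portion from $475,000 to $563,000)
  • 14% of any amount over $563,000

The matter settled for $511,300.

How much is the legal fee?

First $165,000 at 37.5% = $61,875.00
Next $206,000 at 33.5% = $69,010.00
Next $104,000 at 24.5% = $25,480.00
Remaining $36,300 at 17.5% = $6,352.50
Fee: $61,875.00 + $69,010.00 + $25,480.00 + $6,352.50 = $162,717.50

$162,717.50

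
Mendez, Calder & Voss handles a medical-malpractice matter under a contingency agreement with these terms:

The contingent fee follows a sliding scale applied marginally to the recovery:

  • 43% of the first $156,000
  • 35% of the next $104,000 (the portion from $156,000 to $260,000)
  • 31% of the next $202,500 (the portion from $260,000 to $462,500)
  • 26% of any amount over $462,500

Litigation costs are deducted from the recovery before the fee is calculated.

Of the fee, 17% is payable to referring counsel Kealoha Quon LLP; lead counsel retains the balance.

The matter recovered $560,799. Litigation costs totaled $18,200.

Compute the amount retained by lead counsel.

$155,277.01

Fee base (net of costs): $560,799 − $18,200 = $542,599
First $156,000 at 43% = $67,080.00
Next $104,000 at 35% = $36,400.00
Next $202,500 at 31% = $62,775.00
Remaining $80,099 at 26% = $20,825.74
Fee: $67,080.00 + $36,400.00 + $62,775.00 + $20,825.74 = $187,080.74
Referral share: 17% of $187,080.74 = $31,803.73; lead counsel retains $187,080.74 − $31,803.73 = $155,277.01.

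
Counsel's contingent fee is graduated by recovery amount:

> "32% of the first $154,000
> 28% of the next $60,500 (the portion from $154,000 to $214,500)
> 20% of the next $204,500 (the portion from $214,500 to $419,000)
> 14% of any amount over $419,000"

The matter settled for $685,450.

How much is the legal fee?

First $154,000 at 32% = $49,280.00
Next $60,500 at 28% = $16,940.00
Next $204,500 at 20% = $40,900.00
Remaining $266,450 at 14% = $37,303.00
Fee: $49,280.00 + $16,940.00 + $40,900.00 + $37,303.00 = $144,423.00

$144,423.00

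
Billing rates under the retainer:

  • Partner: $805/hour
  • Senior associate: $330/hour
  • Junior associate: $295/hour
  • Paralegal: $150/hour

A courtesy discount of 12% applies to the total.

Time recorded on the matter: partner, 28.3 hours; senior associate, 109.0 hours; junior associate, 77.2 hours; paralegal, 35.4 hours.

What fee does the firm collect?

Partner: 28.3 × $805 = $22,781.50
Senior associate: 109.0 × $330 = $35,970.00
Junior associate: 77.2 × $295 = $22,774.00
Paralegal: 35.4 × $150 = $5,310.00
Subtotal: $86,835.50
Less 12% discount: −$10,420.26
Total: $86,835.50 − $10,420.26 = $76,415.24

$76,415.24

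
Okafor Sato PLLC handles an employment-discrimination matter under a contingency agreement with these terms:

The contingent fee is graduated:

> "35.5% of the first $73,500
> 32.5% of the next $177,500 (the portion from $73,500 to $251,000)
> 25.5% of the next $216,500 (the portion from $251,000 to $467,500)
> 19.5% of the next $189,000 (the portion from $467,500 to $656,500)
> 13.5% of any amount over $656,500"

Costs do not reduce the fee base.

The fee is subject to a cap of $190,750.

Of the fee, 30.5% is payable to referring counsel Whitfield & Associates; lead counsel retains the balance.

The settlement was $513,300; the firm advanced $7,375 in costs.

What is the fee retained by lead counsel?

$102,803.36

Fee base is the gross recovery, $513,300; costs are reimbursed separately.
First $73,500 at 35.5% = $26,092.50
Next $177,500 at 32.5% = $57,687.50
Next $216,500 at 25.5% = $55,207.50
Remaining $45,800 at 19.5% = $8,931.00
Fee: $26,092.50 + $57,687.50 + $55,207.50 + $8,931.00 = $147,918.50
$147,918.50 is under the $190,750 cap.
Referral share: 30.5% of $147,918.50 = $45,115.14; lead counsel retains $147,918.50 − $45,115.14 = $102,803.36.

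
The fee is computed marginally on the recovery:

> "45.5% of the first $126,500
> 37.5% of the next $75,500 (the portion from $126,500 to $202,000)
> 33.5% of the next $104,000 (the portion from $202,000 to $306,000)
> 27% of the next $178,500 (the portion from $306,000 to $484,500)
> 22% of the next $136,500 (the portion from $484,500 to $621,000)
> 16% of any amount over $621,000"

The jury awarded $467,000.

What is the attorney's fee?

$164,180.00

First $126,500 at 45.5% = $57,557.50
Next $75,500 at 37.5% = $28,312.50
Next $104,000 at 33.5% = $34,840.00
Remaining $161,000 at 27% = $43,470.00
Fee: $57,557.50 + $28,312.50 + $34,840.00 + $43,470.00 = $164,180.00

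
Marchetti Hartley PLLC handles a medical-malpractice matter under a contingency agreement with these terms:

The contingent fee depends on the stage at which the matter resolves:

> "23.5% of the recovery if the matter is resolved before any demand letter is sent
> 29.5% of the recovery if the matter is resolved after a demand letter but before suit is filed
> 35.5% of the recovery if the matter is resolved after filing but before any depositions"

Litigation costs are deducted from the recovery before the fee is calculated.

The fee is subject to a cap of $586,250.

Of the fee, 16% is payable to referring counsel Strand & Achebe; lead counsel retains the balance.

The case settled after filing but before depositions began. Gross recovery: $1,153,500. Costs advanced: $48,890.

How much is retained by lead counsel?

Fee base (net of costs): $1,153,500 − $48,890 = $1,104,610
The matter settled after filing but before depositions began, so the 35.5% rate applies.
$1,104,610 × 35.5% = $392,136.55
$392,136.55 is under the $586,250 cap.
Referral share: 16% of $392,136.55 = $62,741.85; lead counsel retains $392,136.55 − $62,741.85 = $329,394.70.

$329,394.70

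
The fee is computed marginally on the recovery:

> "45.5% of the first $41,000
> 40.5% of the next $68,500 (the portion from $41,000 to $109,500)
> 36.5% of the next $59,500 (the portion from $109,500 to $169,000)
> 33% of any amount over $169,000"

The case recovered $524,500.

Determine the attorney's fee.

$185,430.00

First $41,000 at 45.5% = $18,655.00
Next $68,500 at 40.5% = $27,742.50
Next $59,500 at 36.5% = $21,717.50
Remaining $355,500 at 33% = $117,315.00
Fee: $18,655.00 + $27,742.50 + $21,717.50 + $117,315.00 = $185,430.00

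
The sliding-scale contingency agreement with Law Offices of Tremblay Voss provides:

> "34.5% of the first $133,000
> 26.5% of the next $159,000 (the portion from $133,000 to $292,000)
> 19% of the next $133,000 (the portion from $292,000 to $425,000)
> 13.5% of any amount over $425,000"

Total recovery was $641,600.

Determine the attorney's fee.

$142,531.00

First $133,000 at 34.5% = $45,885.00
Next $159,000 at 26.5% = $42,135.00
Next $133,000 at 19% = $25,270.00
Remaining $216,600 at 13.5% = $29,241.00
Fee: $45,885.00 + $42,135.00 + $25,270.00 + $29,241.00 = $142,531.00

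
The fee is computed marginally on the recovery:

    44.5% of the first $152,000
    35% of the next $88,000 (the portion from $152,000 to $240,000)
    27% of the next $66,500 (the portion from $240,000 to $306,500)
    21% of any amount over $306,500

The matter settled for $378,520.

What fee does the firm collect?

$131,519.20

First $152,000 at 44.5% = $67,640.00
Next $88,000 at 35% = $30,800.00
Next $66,500 at 27% = $17,955.00
Remaining $72,020 at 21% = $15,124.20
Fee: $67,640.00 + $30,800.00 + $17,955.00 + $15,124.20 = $131,519.20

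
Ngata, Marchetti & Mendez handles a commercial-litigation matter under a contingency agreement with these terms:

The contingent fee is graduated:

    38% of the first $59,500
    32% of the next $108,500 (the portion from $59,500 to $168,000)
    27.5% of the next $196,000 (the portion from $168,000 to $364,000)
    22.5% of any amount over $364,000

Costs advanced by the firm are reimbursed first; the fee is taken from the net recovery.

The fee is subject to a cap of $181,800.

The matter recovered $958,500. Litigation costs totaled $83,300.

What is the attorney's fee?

Fee base (net of costs): $958,500 − $83,300 = $875,200
First $59,500 at 38% = $22,610.00
Next $108,500 at 32% = $34,720.00
Next $196,000 at 27.5% = $53,900.00
Remaining $511,200 at 22.5% = $115,020.00
Fee: $22,610.00 + $34,720.00 + $53,900.00 + $115,020.00 = $226,250.00
$226,250.00 exceeds the $181,800 cap, so the fee is capped at $181,800.00.

$181,800.00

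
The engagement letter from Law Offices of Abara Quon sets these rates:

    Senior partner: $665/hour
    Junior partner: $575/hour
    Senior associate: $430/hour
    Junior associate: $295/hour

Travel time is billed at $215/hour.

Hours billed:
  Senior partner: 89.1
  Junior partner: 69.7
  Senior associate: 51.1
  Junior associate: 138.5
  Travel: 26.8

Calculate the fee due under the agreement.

$167,921.50

Senior partner: 89.1 × $665 = $59,251.50
Junior partner: 69.7 × $575 = $40,077.50
Senior associate: 51.1 × $430 = $21,973.00
Junior associate: 138.5 × $295 = $40,857.50
Subtotal: $59,251.50 + $40,077.50 + $21,973.00 + $40,857.50 = $162,159.50
Travel: 26.8 × $215 = $5,762.00
Total: $162,159.50 + $5,762.00 = $167,921.50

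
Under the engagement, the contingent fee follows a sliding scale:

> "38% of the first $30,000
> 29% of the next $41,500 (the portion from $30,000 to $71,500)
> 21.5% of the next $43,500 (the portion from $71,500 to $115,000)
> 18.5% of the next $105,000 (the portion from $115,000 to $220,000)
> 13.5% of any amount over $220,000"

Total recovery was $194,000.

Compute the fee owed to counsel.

First $30,000 at 38% = $11,400.00
Next $41,500 at 29% = $12,035.00
Next $43,500 at 21.5% = $9,352.50
Remaining $79,000 at 18.5% = $14,615.00
Fee: $11,400.00 + $12,035.00 + $9,352.50 + $14,615.00 = $47,402.50

$47,402.50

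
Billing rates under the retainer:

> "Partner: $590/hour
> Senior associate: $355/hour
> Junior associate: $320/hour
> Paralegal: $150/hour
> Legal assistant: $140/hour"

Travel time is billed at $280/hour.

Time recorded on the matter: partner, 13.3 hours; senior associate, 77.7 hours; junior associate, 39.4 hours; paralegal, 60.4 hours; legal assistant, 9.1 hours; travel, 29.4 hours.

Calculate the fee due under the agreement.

Partner: 13.3 × $590 = $7,847.00
Senior associate: 77.7 × $355 = $27,583.50
Junior associate: 39.4 × $320 = $12,608.00
Paralegal: 60.4 × $150 = $9,060.00
Legal assistant: 9.1 × $140 = $1,274.00
Subtotal: $7,847.00 + $27,583.50 + $12,608.00 + $9,060.00 + $1,274.00 = $58,372.50
Travel: 29.4 × $280 = $8,232.00
Total: $58,372.50 + $8,232.00 = $66,604.50

$66,604.50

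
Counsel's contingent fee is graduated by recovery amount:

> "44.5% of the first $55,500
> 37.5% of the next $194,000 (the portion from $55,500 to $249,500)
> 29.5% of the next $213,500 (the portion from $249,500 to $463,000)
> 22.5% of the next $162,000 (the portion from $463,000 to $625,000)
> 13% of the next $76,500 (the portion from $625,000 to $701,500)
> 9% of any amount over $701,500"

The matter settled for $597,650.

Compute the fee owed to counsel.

First $55,500 at 44.5% = $24,697.50
Next $194,000 at 37.5% = $72,750.00
Next $213,500 at 29.5% = $62,982.50
Remaining $134,650 at 22.5% = $30,296.25
Fee: $24,697.50 + $72,750.00 + $62,982.50 + $30,296.25 = $190,726.25

$190,726.25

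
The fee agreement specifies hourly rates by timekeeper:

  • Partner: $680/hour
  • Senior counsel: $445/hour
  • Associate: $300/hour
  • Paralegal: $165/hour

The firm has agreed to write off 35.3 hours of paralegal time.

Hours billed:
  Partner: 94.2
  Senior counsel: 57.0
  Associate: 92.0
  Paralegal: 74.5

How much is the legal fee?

$123,489.00

Partner: 94.2 × $680 = $64,056.00
Senior counsel: 57.0 × $445 = $25,365.00
Associate: 92.0 × $300 = $27,600.00
Paralegal: 74.5 × $165 = $12,292.50
Subtotal: $129,313.50
Write-off: 35.3 × $165 = $5,824.50
Total: $129,313.50 − $5,824.50 = $123,489.00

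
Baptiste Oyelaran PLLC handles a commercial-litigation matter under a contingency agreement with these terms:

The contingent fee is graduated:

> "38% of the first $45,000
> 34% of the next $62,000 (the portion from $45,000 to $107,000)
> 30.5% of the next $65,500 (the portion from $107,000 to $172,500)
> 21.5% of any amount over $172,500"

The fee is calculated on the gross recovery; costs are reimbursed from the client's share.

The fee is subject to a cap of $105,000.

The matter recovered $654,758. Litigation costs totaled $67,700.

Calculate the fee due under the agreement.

Fee base is the gross recovery, $654,758; costs are reimbursed separately.
First $45,000 at 38% = $17,100.00
Next $62,000 at 34% = $21,080.00
Next $65,500 at 30.5% = $19,977.50
Remaining $482,258 at 21.5% = $103,685.47
Fee: $17,100.00 + $21,080.00 + $19,977.50 + $103,685.47 = $161,842.97
$161,842.97 exceeds the $105,000 cap, so the fee is capped at $105,000.00.

$105,000.00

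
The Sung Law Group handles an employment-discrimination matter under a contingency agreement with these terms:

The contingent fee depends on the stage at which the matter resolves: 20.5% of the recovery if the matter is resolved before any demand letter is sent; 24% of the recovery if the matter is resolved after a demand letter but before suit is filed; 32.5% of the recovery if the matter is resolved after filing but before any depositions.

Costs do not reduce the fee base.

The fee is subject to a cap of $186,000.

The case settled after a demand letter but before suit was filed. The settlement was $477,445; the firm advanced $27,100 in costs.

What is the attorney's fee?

$114,586.80

Fee base is the gross recovery, $477,445; costs are reimbursed separately.
The matter settled after a demand letter but before suit was filed, so the 24% rate applies.
$477,445 × 24% = $114,586.80
$114,586.80 is under the $186,000 cap.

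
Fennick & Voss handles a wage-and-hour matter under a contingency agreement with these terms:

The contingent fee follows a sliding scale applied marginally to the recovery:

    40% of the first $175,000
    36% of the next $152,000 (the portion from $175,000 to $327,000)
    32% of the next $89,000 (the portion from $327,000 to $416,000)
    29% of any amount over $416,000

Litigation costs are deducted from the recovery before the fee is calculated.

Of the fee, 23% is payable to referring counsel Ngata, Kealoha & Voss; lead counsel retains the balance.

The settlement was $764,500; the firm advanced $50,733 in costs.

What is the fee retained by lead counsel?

Fee base (net of costs): $764,500 − $50,733 = $713,767
First $175,000 at 40% = $70,000.00
Next $152,000 at 36% = $54,720.00
Next $89,000 at 32% = $28,480.00
Remaining $297,767 at 29% = $86,352.43
Fee: $70,000.00 + $54,720.00 + $28,480.00 + $86,352.43 = $239,552.43
Referral share: 23% of $239,552.43 = $55,097.06; lead counsel retains $239,552.43 − $55,097.06 = $184,455.37.

$184,455.37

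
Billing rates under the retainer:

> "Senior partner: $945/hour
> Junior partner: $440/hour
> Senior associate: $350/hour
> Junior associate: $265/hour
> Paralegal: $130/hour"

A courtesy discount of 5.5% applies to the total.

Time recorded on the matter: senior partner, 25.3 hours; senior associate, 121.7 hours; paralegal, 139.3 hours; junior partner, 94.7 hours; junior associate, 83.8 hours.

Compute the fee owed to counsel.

$140,320.69

Senior partner: 25.3 × $945 = $23,908.50
Junior partner: 94.7 × $440 = $41,668.00
Senior associate: 121.7 × $350 = $42,595.00
Junior associate: 83.8 × $265 = $22,207.00
Paralegal: 139.3 × $130 = $18,109.00
Subtotal: $148,487.50
Less 5.5% discount: −$8,166.81
Total: $148,487.50 − $8,166.81 = $140,320.69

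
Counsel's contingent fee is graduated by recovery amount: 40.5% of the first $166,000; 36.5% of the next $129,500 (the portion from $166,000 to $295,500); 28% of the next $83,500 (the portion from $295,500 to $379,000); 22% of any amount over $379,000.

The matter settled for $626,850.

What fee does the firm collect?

$192,404.50

First $166,000 at 40.5% = $67,230.00
Next $129,500 at 36.5% = $47,267.50
Next $83,500 at 28% = $23,380.00
Remaining $247,850 at 22% = $54,527.00
Fee: $67,230.00 + $47,267.50 + $23,380.00 + $54,527.00 = $192,404.50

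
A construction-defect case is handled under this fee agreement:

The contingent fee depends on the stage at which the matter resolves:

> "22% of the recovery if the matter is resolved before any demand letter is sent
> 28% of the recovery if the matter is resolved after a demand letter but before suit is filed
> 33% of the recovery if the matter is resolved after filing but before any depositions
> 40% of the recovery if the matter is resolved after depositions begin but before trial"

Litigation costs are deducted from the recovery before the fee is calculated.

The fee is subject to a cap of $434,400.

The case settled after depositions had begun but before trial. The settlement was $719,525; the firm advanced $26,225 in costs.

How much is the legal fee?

Fee base (net of costs): $719,525 − $26,225 = $693,300
The matter settled after depositions had begun but before trial, so the 40% rate applies.
$693,300 × 40% = $277,320.00
$277,320.00 is under the $434,400 cap.

$277,320.00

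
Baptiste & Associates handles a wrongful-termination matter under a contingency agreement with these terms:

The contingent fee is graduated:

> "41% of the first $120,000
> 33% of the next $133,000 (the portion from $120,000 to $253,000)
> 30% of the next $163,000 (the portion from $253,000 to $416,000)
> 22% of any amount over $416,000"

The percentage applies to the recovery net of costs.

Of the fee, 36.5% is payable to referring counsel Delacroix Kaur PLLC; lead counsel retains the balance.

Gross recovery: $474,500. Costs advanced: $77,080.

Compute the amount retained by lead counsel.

$86,624.16

Fee base (net of costs): $474,500 − $77,080 = $397,420
First $120,000 at 41% = $49,200.00
Next $133,000 at 33% = $43,890.00
Remaining $144,420 at 30% = $43,326.00
Fee: $49,200.00 + $43,890.00 + $43,326.00 = $136,416.00
Referral share: 36.5% of $136,416.00 = $49,791.84; lead counsel retains $136,416.00 − $49,791.84 = $86,624.16.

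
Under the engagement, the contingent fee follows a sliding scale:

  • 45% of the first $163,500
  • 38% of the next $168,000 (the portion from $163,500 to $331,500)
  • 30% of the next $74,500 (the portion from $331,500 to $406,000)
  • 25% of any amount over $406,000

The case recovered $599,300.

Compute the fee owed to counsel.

First $163,500 at 45% = $73,575.00
Next $168,000 at 38% = $63,840.00
Next $74,500 at 30% = $22,350.00
Remaining $193,300 at 25% = $48,325.00
Fee: $73,575.00 + $63,840.00 + $22,350.00 + $48,325.00 = $208,090.00

$208,090.00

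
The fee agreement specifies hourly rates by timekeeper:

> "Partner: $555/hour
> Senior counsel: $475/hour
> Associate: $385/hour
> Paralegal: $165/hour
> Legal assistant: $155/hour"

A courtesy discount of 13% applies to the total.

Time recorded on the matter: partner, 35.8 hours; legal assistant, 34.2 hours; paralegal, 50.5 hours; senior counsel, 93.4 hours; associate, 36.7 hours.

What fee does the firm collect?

Partner: 35.8 × $555 = $19,869.00
Senior counsel: 93.4 × $475 = $44,365.00
Associate: 36.7 × $385 = $14,129.50
Paralegal: 50.5 × $165 = $8,332.50
Legal assistant: 34.2 × $155 = $5,301.00
Subtotal: $91,997.00
Less 13% discount: −$11,959.61
Total: $91,997.00 − $11,959.61 = $80,037.39

$80,037.39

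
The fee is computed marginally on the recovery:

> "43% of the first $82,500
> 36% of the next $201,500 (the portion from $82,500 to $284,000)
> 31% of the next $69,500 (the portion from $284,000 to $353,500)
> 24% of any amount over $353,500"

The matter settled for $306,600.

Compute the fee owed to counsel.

First $82,500 at 43% = $35,475.00
Next $201,500 at 36% = $72,540.00
Remaining $22,600 at 31% = $7,006.00
Fee: $35,475.00 + $72,540.00 + $7,006.00 = $115,021.00

$115,021.00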